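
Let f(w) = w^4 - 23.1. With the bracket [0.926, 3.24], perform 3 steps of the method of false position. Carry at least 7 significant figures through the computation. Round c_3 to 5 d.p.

1.94233

False-position update: c = (a·f(b) − b·f(a))/(f(b) − f(a)); replace the endpoint whose sign matches f(c).
f(0.926000) = -22.364735, f(3.240000) = 87.099606
step 1: c = 1.398775, f(c) = -19.271829 < 0 → new bracket [1.398775, 3.240000]
step 2: c = 1.732359, f(c) = -14.093601 < 0 → new bracket [1.732359, 3.240000]
step 3: c = 1.942334, f(c) = -8.867022 < 0 → new bracket [1.942334, 3.240000]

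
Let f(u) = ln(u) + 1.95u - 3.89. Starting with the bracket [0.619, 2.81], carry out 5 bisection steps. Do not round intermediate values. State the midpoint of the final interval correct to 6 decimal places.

1.748734

f(0.619000) = -3.162600, f(2.810000) = 2.622684 (opposite signs)
step 1: m = 1.714500, f(m) = -0.007604 < 0 → root in [1.714500, 2.810000]
step 2: m = 2.262250, f(m) = 1.337747 > 0 → root in [1.714500, 2.262250]
step 3: m = 1.988375, f(m) = 0.674649 > 0 → root in [1.714500, 1.988375]
step 4: m = 1.851438, f(m) = 0.336265 > 0 → root in [1.714500, 1.851438]
step 5: m = 1.782969, f(m) = 0.165069 > 0 → root in [1.714500, 1.782969]
Midpoint of [1.714500, 1.782969] = 1.748734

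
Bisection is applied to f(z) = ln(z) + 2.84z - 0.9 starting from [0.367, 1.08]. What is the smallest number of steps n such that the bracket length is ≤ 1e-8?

Initial width b − a = 1.08 − 0.367 = 0.713000.
After n steps the width is (b−a)/2^n; need (b−a)/2^n ≤ 1e-8.
So n ≥ log₂(0.713000/1e-8) = log₂(71300000.0000) ≈ 26.0874.
Hence n = 27.

27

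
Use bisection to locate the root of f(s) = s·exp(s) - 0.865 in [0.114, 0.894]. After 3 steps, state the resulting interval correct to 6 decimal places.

[0.504000, 0.601500]

f(0.114000) = -0.737234, f(0.894000) = 1.320731 (opposite signs)
step 1: m = 0.504000, f(m) = -0.030714 < 0 → root in [0.504000, 0.894000]
step 2: m = 0.699000, f(m) = 0.541206 > 0 → root in [0.504000, 0.699000]
step 3: m = 0.601500, f(m) = 0.232650 > 0 → root in [0.504000, 0.601500]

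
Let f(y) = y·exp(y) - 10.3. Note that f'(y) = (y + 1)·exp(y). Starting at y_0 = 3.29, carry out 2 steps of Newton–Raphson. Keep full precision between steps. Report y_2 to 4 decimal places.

2.0985

y_0 = 3.290000: f = 78.013021, f' = 115.155885 → y_1 = 3.290000 - (78.013021)/(115.155885) = 2.612544
y_1 = 2.612544: f = 25.318628, f' = 49.252321 → y_2 = 2.612544 - (25.318628)/(49.252321) = 2.098485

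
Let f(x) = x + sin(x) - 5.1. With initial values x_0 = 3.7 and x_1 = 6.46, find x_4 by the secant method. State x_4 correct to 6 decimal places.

f(x_0) = -1.929836, f(x_1) = 1.535895
x_2 = 6.460000 - (1.535895)·(6.460000 - 3.700000)/(1.535895 - (-1.929836)) = 5.236861; f(x_2) = -0.728727
x_3 = 5.236861 - (-0.728727)·(5.236861 - 6.460000)/(-0.728727 - (1.535895)) = 5.630452; f(x_3) = -0.076908
x_4 = 5.630452 - (-0.076908)·(5.630452 - 5.236861)/(-0.076908 - (-0.728727)) = 5.676892; f(x_4) = 0.007066

5.676892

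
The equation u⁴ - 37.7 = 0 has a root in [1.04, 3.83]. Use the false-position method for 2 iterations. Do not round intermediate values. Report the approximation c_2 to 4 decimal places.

1.8736

f(1.040000) = -36.530141, f(3.830000) = 177.476627
step 1: c = 1.516242, f(c) = -32.414640 < 0 → new bracket [1.516242, 3.830000]
step 2: c = 1.873568, f(c) = -25.378083 < 0 → new bracket [1.873568, 3.830000]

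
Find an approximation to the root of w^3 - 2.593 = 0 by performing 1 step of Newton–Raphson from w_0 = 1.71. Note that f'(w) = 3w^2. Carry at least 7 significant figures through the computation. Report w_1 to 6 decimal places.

w_0 = 1.710000: f = 2.407211, f' = 8.772300 → w_1 = 1.710000 - (2.407211)/(8.772300) = 1.435590

1.435590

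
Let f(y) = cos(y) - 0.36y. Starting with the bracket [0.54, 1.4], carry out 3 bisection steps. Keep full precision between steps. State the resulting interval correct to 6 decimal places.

f(0.540000) = 0.663309, f(1.400000) = -0.334033 (opposite signs)
step 1: m = 0.970000, f(m) = 0.216100 > 0 → root in [0.970000, 1.400000]
step 2: m = 1.185000, f(m) = -0.050303 < 0 → root in [0.970000, 1.185000]
step 3: m = 1.077500, f(m) = 0.085632 > 0 → root in [1.077500, 1.185000]

[1.077500, 1.185000]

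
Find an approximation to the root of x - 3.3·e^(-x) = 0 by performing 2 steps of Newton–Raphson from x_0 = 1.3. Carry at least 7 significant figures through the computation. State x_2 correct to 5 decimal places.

Newton update: x ← x − f(x)/f'(x).
f'(x) = 1 + 3.3·e^(-x)
x_0 = 1.300000: f = 0.400645, f' = 1.899355 → x_1 = 1.300000 - (0.400645)/(1.899355) = 1.089063
x_1 = 1.089063: f = -0.021492, f' = 2.110555 → x_2 = 1.089063 - (-0.021492)/(2.110555) = 1.099246

1.09925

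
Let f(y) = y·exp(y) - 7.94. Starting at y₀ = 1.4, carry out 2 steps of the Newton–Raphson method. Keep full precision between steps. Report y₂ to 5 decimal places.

1.60184

f'(y) = (y + 1)·exp(y)
y_0 = 1.400000: f = -2.262720, f' = 9.732480 → y_1 = 1.400000 - (-2.262720)/(9.732480) = 1.632492
y_1 = 1.632492: f = 0.412819, f' = 13.469426 → y_2 = 1.632492 - (0.412819)/(13.469426) = 1.601843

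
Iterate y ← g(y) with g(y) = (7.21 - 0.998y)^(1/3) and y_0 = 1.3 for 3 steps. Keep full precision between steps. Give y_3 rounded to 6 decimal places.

y_1 = g(1.300000) = 1.808254
y_2 = g(1.808254) = 1.754991
y_3 = g(1.754991) = 1.760725

1.760725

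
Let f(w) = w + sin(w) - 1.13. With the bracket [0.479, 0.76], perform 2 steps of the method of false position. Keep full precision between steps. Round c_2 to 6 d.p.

0.581117

f(0.479000) = -0.190108, f(0.760000) = 0.318921
step 1: c = 0.583946, f(c) = 0.005265 > 0 → new bracket [0.479000, 0.583946]
step 2: c = 0.581117, f(c) = 0.000075 > 0 → new bracket [0.479000, 0.581117]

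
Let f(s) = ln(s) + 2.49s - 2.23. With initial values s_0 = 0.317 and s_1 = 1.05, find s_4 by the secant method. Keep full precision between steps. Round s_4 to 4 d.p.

0.9263

f(s_0) = -2.589524, f(s_1) = 0.433290
s_2 = 1.050000 - (0.433290)·(1.050000 - 0.317000)/(0.433290 - (-2.589524)) = 0.944932; f(s_2) = 0.066238
s_3 = 0.944932 - (0.066238)·(0.944932 - 1.050000)/(0.066238 - (0.433290)) = 0.925971; f(s_3) = -0.001243
s_4 = 0.925971 - (-0.001243)·(0.925971 - 0.944932)/(-0.001243 - (0.066238)) = 0.926321; f(s_4) = 0.000004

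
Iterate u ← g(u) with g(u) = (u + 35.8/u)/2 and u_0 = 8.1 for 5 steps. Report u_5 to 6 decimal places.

u_1 = g(8.100000) = 6.259877
u_2 = g(6.259877) = 5.989420
u_3 = g(5.989420) = 5.983313
u_4 = g(5.983313) = 5.983310
u_5 = g(5.983310) = 5.983310

5.983310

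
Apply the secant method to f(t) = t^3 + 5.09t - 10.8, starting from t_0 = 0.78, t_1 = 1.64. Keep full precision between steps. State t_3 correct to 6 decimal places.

1.479504

Secant update: t_(k+1) = t_k − f(t_k)·(t_k − t_(k-1))/(f(t_k) − f(t_(k-1))).
f(t_0) = -6.355248, f(t_1) = 1.958544
t_2 = 1.640000 - (1.958544)·(1.640000 - 0.780000)/(1.958544 - (-6.355248)) = 1.437403; f(t_2) = -0.513759
t_3 = 1.437403 - (-0.513759)·(1.437403 - 1.640000)/(-0.513759 - (1.958544)) = 1.479504; f(t_3) = -0.030791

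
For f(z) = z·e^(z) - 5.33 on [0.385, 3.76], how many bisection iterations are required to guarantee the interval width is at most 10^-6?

Initial width b − a = 3.76 − 0.385 = 3.375000.
After n steps the width is (b−a)/2^n; need (b−a)/2^n ≤ 10^-6.
So n ≥ log₂(3.375000/10^-6) = log₂(3375000.0000) ≈ 21.6865.
Hence n = 22.

22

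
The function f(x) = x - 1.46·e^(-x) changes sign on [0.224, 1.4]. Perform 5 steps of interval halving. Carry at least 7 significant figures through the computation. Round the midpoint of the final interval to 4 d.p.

f(0.224000) = -0.943000, f(1.400000) = 1.039968 (opposite signs)
step 1: m = 0.812000, f(m) = 0.163805 > 0 → root in [0.224000, 0.812000]
step 2: m = 0.518000, f(m) = -0.351738 < 0 → root in [0.518000, 0.812000]
step 3: m = 0.665000, f(m) = -0.085839 < 0 → root in [0.665000, 0.812000]
step 4: m = 0.738500, f(m) = 0.040868 > 0 → root in [0.665000, 0.738500]
step 5: m = 0.701750, f(m) = -0.021997 < 0 → root in [0.701750, 0.738500]
Midpoint of [0.701750, 0.738500] = 0.720125

0.7201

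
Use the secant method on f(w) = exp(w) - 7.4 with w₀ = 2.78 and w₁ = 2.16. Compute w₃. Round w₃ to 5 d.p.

Secant update: w_(k+1) = w_k − f(w_k)·(w_k − w_(k-1))/(f(w_k) − f(w_(k-1))).
f(w_0) = 8.719021, f(w_1) = 1.271138
w_2 = 2.160000 - (1.271138)·(2.160000 - 2.780000)/(1.271138 - (8.719021)) = 2.054184; f(w_2) = 0.400470
w_3 = 2.054184 - (0.400470)·(2.054184 - 2.160000)/(0.400470 - (1.271138)) = 2.005513; f(w_3) = 0.029905

2.00551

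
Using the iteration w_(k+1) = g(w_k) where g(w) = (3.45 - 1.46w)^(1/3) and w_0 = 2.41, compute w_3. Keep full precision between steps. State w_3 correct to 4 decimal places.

w_1 = g(2.410000) = -0.409362
w_2 = g(-0.409362) = 1.593682
w_3 = g(1.593682) = 1.039494

1.0395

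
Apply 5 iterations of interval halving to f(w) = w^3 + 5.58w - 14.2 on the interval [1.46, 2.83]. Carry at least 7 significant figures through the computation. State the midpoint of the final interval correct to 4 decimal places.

f(1.460000) = -2.941064, f(2.830000) = 24.256587 (opposite signs)
step 1: m = 2.145000, f(m) = 7.638299 > 0 → root in [1.460000, 2.145000]
step 2: m = 1.802500, f(m) = 1.714284 > 0 → root in [1.460000, 1.802500]
step 3: m = 1.631250, f(m) = -0.756907 < 0 → root in [1.631250, 1.802500]
step 4: m = 1.716875, f(m) = 0.440926 > 0 → root in [1.631250, 1.716875]
step 5: m = 1.674063, f(m) = -0.167196 < 0 → root in [1.674063, 1.716875]
Midpoint of [1.674063, 1.716875] = 1.695469

1.6955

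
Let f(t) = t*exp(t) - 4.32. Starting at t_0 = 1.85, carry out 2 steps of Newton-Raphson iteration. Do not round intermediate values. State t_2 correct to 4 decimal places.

1.2691

f'(t) = (t+1)*exp(t)
t_0 = 1.850000: f = 7.445666, f' = 18.125486 → t_1 = 1.850000 - (7.445666)/(18.125486) = 1.439216
t_1 = 1.439216: f = 1.749729, f' = 10.287115 → t_2 = 1.439216 - (1.749729)/(10.287115) = 1.269126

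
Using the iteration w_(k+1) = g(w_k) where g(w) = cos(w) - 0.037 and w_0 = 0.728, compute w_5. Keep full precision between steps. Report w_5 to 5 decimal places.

0.71550

w_1 = g(0.728000) = 0.709507
w_2 = g(0.709507) = 0.721683
w_3 = g(0.721683) = 0.713695
w_4 = g(0.713695) = 0.718948
w_5 = g(0.718948) = 0.715499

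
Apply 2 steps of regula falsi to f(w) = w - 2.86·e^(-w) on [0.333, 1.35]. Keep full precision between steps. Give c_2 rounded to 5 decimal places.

1.03620

f(0.333000) = -1.716963, f(1.350000) = 0.608573
step 1: c = 1.083860, f(c) = 0.116358 > 0 → new bracket [0.333000, 1.083860]
step 2: c = 1.036204, f(c) = 0.021479 > 0 → new bracket [0.333000, 1.036204]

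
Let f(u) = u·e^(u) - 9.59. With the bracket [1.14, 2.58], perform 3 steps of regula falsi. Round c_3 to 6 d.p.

1.650482

False-position update: c = (a·f(b) − b·f(a))/(f(b) − f(a)); replace the endpoint whose sign matches f(c).
f(1.140000) = -6.025484, f(2.580000) = 24.458616
step 1: c = 1.424630, f(c) = -3.668780 < 0 → new bracket [1.424630, 2.580000]
step 2: c = 1.575330, f(c) = -1.977474 < 0 → new bracket [1.575330, 2.580000]
step 3: c = 1.650482, f(c) = -0.991836 < 0 → new bracket [1.650482, 2.580000]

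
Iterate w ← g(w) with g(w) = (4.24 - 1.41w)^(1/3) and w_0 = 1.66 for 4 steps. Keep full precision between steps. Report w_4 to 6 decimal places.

w_1 = g(1.660000) = 1.238432
w_2 = g(1.238432) = 1.356088
w_3 = g(1.356088) = 1.325325
w_4 = g(1.325325) = 1.333506

1.333506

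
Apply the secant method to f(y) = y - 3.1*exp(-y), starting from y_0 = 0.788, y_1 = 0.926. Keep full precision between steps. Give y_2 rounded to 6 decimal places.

f(y_0) = -0.621736, f(y_1) = -0.302019
y_2 = 0.926000 - (-0.302019)·(0.926000 - 0.788000)/(-0.302019 - (-0.621736)) = 1.056361; f(y_2) = -0.021568

1.056361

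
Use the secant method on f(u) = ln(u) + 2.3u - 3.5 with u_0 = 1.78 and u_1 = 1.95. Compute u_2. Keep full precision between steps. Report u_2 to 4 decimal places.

f(u_0) = 1.170613, f(u_1) = 1.652829
u_2 = 1.950000 - (1.652829)·(1.950000 - 1.780000)/(1.652829 - (1.170613)) = 1.367313; f(u_2) = -0.042333

1.3673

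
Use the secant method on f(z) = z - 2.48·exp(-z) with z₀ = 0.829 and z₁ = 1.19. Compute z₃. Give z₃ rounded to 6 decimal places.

0.954258

f(z_0) = -0.253484, f(z_1) = 0.435531
z_2 = 1.190000 - (0.435531)·(1.190000 - 0.829000)/(0.435531 - (-0.253484)) = 0.961809; f(z_2) = 0.013952
z_3 = 0.961809 - (0.013952)·(0.961809 - 1.190000)/(0.013952 - (0.435531)) = 0.954258; f(z_3) = -0.000785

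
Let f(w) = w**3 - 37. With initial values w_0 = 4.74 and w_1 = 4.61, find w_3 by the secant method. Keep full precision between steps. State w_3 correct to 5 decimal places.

3.43204

f(w_0) = 69.496424, f(w_1) = 60.972181
w_2 = 4.610000 - (60.972181)·(4.610000 - 4.740000)/(60.972181 - (69.496424)) = 3.680136; f(w_2) = 12.841573
w_3 = 3.680136 - (12.841573)·(3.680136 - 4.610000)/(12.841573 - (60.972181)) = 3.432042; f(w_3) = 3.425738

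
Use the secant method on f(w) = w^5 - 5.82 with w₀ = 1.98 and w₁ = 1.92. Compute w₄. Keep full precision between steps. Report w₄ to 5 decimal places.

f(w_0) = 24.611682, f(w_1) = 20.271926
w_2 = 1.920000 - (20.271926)·(1.920000 - 1.980000)/(20.271926 - (24.611682)) = 1.639727; f(w_2) = 6.033809
w_3 = 1.639727 - (6.033809)·(1.639727 - 1.920000)/(6.033809 - (20.271926)) = 1.520954; f(w_3) = 2.319162
w_4 = 1.520954 - (2.319162)·(1.520954 - 1.639727)/(2.319162 - (6.033809)) = 1.446800; f(w_4) = 0.519310

1.44680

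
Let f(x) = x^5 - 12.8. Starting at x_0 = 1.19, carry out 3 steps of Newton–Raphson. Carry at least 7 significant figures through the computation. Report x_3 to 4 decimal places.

Newton update: x ← x − f(x)/f'(x).
f'(x) = 5x^4
x_0 = 1.190000: f = -10.413646, f' = 10.026696 → x_1 = 1.190000 - (-10.413646)/(10.026696) = 2.228592
x_1 = 2.228592: f = 42.173431, f' = 123.336686 → x_2 = 2.228592 - (42.173431)/(123.336686) = 1.886655
x_2 = 1.886655: f = 11.103525, f' = 63.348971 → x_3 = 1.886655 - (11.103525)/(63.348971) = 1.711379

1.7114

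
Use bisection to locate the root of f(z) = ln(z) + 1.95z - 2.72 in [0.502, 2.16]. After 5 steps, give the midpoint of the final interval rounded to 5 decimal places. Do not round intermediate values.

f(0.502000) = -2.430255, f(2.160000) = 2.262108 (opposite signs)
step 1: m = 1.331000, f(m) = 0.161381 > 0 → root in [0.502000, 1.331000]
step 2: m = 0.916500, f(m) = -1.020018 < 0 → root in [0.916500, 1.331000]
step 3: m = 1.123750, f(m) = -0.412016 < 0 → root in [1.123750, 1.331000]
step 4: m = 1.227375, f(m) = -0.121741 < 0 → root in [1.227375, 1.331000]
step 5: m = 1.279187, f(m) = 0.020641 > 0 → root in [1.227375, 1.279187]
Midpoint of [1.227375, 1.279187] = 1.253281

1.25328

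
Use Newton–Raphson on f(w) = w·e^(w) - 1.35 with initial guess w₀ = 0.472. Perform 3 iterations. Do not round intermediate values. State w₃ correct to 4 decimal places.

0.6823

f'(w) = (w + 1)·e^(w)
w_0 = 0.472000: f = -0.593291, f' = 2.359907 → w_1 = 0.472000 - (-0.593291)/(2.359907) = 0.723404
w_1 = 0.723404: f = 0.141254, f' = 3.552693 → w_2 = 0.723404 - (0.141254)/(3.552693) = 0.683645
w_2 = 0.683645: f = 0.004358, f' = 3.335443 → w_3 = 0.683645 - (0.004358)/(3.335443) = 0.682338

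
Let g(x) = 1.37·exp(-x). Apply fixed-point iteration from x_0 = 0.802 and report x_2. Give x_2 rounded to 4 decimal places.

x_1 = g(0.802000) = 0.614351
x_2 = g(0.614351) = 0.741159

0.7412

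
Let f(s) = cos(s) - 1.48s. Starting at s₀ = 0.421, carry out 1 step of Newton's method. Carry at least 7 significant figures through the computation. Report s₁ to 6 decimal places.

f'(s) = -sin(s) - 1.48
s_0 = 0.421000: f = 0.289601, f' = -1.888673 → s_1 = 0.421000 - (0.289601)/(-1.888673) = 0.574336

0.574336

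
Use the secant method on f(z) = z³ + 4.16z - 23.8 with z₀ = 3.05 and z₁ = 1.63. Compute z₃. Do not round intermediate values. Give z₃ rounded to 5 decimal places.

Secant update: z_(k+1) = z_k − f(z_k)·(z_k − z_(k-1))/(f(z_k) − f(z_(k-1))).
f(z_0) = 17.260625, f(z_1) = -12.688453
z_2 = 1.630000 - (-12.688453)·(1.630000 - 3.050000)/(-12.688453 - (17.260625)) = 2.231608; f(z_2) = -3.402938
z_3 = 2.231608 - (-3.402938)·(2.231608 - 1.630000)/(-3.402938 - (-12.688453)) = 2.452084; f(z_3) = 1.144356

2.45208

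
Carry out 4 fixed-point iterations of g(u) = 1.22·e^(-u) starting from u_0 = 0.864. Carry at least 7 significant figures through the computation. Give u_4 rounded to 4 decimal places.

0.6775

u_1 = g(0.864000) = 0.514197
u_2 = g(0.514197) = 0.729536
u_3 = g(0.729536) = 0.588202
u_4 = g(0.588202) = 0.677497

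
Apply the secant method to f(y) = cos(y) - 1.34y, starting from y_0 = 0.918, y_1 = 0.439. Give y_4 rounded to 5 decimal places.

f(y_0) = -0.622710, f(y_1) = 0.316917
y_2 = 0.439000 - (0.316917)·(0.439000 - 0.918000)/(0.316917 - (-0.622710)) = 0.600557; f(y_2) = 0.020275
y_3 = 0.600557 - (0.020275)·(0.600557 - 0.439000)/(0.020275 - (0.316917)) = 0.611599; f(y_3) = -0.000812
y_4 = 0.611599 - (-0.000812)·(0.611599 - 0.600557)/(-0.000812 - (0.020275)) = 0.611174; f(y_4) = 0.000002

0.61117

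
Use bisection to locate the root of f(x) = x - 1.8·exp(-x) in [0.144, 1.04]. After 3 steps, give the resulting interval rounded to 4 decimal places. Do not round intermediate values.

[0.7040, 0.8160]

f(0.144000) = -1.414598, f(1.040000) = 0.403782 (opposite signs)
step 1: m = 0.592000, f(m) = -0.403796 < 0 → root in [0.592000, 1.040000]
step 2: m = 0.816000, f(m) = 0.020046 > 0 → root in [0.592000, 0.816000]
step 3: m = 0.704000, f(m) = -0.186285 < 0 → root in [0.704000, 0.816000]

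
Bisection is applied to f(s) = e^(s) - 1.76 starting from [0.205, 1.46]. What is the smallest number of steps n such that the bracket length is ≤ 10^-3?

Initial width b − a = 1.46 − 0.205 = 1.255000.
After n steps the width is (b−a)/2^n; need (b−a)/2^n ≤ 10^-3.
So n ≥ log₂(1.255000/10^-3) = log₂(1255.0000) ≈ 10.2935.
Hence n = 11.

11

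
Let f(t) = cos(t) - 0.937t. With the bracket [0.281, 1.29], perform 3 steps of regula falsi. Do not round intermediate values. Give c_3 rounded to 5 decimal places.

0.76739

f(0.281000) = 0.697482, f(1.290000) = -0.931609
step 1: c = 0.712995, f(c) = 0.088330 > 0 → new bracket [0.712995, 1.290000]
step 2: c = 0.762965, f(c) = 0.007891 > 0 → new bracket [0.762965, 1.290000]
step 3: c = 0.767392, f(c) = 0.000677 > 0 → new bracket [0.767392, 1.290000]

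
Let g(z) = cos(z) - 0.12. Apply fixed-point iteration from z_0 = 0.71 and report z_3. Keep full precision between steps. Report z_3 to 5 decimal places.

0.65564

z_1 = g(0.710000) = 0.638362
z_2 = g(0.638362) = 0.683073
z_3 = g(0.683073) = 0.655637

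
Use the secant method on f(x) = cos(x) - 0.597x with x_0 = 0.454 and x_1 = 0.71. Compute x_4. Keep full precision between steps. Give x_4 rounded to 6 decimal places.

0.960262

f(x_0) = 0.627662, f(x_1) = 0.334492
x_2 = 0.710000 - (0.334492)·(0.710000 - 0.454000)/(0.334492 - (0.627662)) = 1.002083; f(x_2) = -0.059695
x_3 = 1.002083 - (-0.059695)·(1.002083 - 0.710000)/(-0.059695 - (0.334492)) = 0.957850; f(x_3) = 0.003443
x_4 = 0.957850 - (0.003443)·(0.957850 - 1.002083)/(0.003443 - (-0.059695)) = 0.960262; f(x_4) = 0.000028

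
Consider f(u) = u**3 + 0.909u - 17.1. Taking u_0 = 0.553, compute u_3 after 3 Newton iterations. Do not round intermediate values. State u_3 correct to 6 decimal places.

4.377488

f'(u) = 3u**2 + 0.909
u_0 = 0.553000: f = -16.428211, f' = 1.826427 → u_1 = 0.553000 - (-16.428211)/(1.826427) = 9.547726
u_1 = 9.547726: f = 861.940753, f' = 274.386222 → u_2 = 9.547726 - (861.940753)/(274.386222) = 6.406385
u_2 = 6.406385: f = 251.652760, f' = 124.034301 → u_3 = 6.406385 - (251.652760)/(124.034301) = 4.377488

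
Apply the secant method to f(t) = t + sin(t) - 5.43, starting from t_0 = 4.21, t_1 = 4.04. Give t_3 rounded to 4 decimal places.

5.7603

Secant update: t_(k+1) = t_k − f(t_k)·(t_k − t_(k-1))/(f(t_k) − f(t_(k-1))).
f(t_0) = -2.096435, f(t_1) = -2.172336
t_2 = 4.040000 - (-2.172336)·(4.040000 - 4.210000)/(-2.172336 - (-2.096435)) = 8.905498; f(t_2) = 3.971753
t_3 = 8.905498 - (3.971753)·(8.905498 - 4.040000)/(3.971753 - (-2.172336)) = 5.760271; f(t_3) = -0.169137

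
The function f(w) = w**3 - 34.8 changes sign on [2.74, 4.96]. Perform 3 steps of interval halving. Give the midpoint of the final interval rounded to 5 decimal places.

f(2.740000) = -14.229176, f(4.960000) = 87.223936 (opposite signs)
step 1: m = 3.850000, f(m) = 22.266625 > 0 → root in [2.740000, 3.850000]
step 2: m = 3.295000, f(m) = 0.973897 > 0 → root in [2.740000, 3.295000]
step 3: m = 3.017500, f(m) = -7.324738 < 0 → root in [3.017500, 3.295000]
Midpoint of [3.017500, 3.295000] = 3.156250

3.15625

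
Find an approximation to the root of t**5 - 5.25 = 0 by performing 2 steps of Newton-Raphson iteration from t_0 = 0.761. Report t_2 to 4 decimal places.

f'(t) = 5t**4
t_0 = 0.761000: f = -4.994775, f' = 1.676906 → t_1 = 0.761000 - (-4.994775)/(1.676906) = 3.739566
t_1 = 3.739566: f = 726.068024, f' = 977.811242 → t_2 = 3.739566 - (726.068024)/(977.811242) = 2.997022

2.9970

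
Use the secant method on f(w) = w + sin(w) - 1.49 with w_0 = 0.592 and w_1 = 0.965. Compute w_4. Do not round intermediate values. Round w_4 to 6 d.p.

0.783932

f(w_0) = -0.339978, f(w_1) = 0.297049
w_2 = 0.965000 - (0.297049)·(0.965000 - 0.592000)/(0.297049 - (-0.339978)) = 0.791068; f(w_2) = 0.012173
w_3 = 0.791068 - (0.012173)·(0.791068 - 0.965000)/(0.012173 - (0.297049)) = 0.783636; f(w_3) = -0.000504
w_4 = 0.783636 - (-0.000504)·(0.783636 - 0.791068)/(-0.000504 - (0.012173)) = 0.783932; f(w_4) = 0.000001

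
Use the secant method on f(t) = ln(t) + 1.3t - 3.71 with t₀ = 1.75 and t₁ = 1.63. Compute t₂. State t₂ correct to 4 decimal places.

f(t_0) = -0.875384, f(t_1) = -1.102420
t_2 = 1.630000 - (-1.102420)·(1.630000 - 1.750000)/(-1.102420 - (-0.875384)) = 2.212685; f(t_2) = -0.039302

2.2127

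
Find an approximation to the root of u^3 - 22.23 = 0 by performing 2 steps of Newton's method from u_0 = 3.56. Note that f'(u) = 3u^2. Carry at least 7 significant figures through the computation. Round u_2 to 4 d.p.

u_0 = 3.560000: f = 22.888016, f' = 38.020800 → u_1 = 3.560000 - (22.888016)/(38.020800) = 2.958013
u_1 = 2.958013: f = 3.652151, f' = 26.249528 → u_2 = 2.958013 - (3.652151)/(26.249528) = 2.818881

2.8189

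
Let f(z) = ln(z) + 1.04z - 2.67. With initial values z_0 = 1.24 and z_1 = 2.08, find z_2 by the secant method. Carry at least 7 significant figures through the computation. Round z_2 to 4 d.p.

Secant update: z_(k+1) = z_k − f(z_k)·(z_k − z_(k-1))/(f(z_k) − f(z_(k-1))).
f(z_0) = -1.165289, f(z_1) = 0.225568
z_2 = 2.080000 - (0.225568)·(2.080000 - 1.240000)/(0.225568 - (-1.165289)) = 1.943770; f(z_2) = 0.016149

1.9438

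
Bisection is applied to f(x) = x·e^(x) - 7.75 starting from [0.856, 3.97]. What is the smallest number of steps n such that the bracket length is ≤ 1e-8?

Initial width b − a = 3.97 − 0.856 = 3.114000.
After n steps the width is (b−a)/2^n; need (b−a)/2^n ≤ 1e-8.
So n ≥ log₂(3.114000/1e-8) = log₂(311400000.0000) ≈ 28.2142.
Hence n = 29.

29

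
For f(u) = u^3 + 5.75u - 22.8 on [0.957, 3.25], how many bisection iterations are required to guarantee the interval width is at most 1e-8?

Initial width b − a = 3.25 − 0.957 = 2.293000.
After n steps the width is (b−a)/2^n; need (b−a)/2^n ≤ 1e-8.
So n ≥ log₂(2.293000/1e-8) = log₂(229300000.0000) ≈ 27.7727.
Hence n = 28.

28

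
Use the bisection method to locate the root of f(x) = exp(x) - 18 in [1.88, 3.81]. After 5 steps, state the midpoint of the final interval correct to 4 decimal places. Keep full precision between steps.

f(1.880000) = -11.446495, f(3.810000) = 27.150439 (opposite signs)
step 1: m = 2.845000, f(m) = -0.798441 < 0 → root in [2.845000, 3.810000]
step 2: m = 3.327500, f(m) = 9.868583 > 0 → root in [2.845000, 3.327500]
step 3: m = 3.086250, f(m) = 3.894818 > 0 → root in [2.845000, 3.086250]
step 4: m = 2.965625, f(m) = 1.406829 > 0 → root in [2.845000, 2.965625]
step 5: m = 2.905312, f(m) = 0.270952 > 0 → root in [2.845000, 2.905312]
Midpoint of [2.845000, 2.905312] = 2.875156

2.8752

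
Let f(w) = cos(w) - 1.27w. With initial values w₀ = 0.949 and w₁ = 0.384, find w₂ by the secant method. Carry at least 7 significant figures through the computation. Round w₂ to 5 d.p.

Secant update: w_(k+1) = w_k − f(w_k)·(w_k − w_(k-1))/(f(w_k) − f(w_(k-1))).
f(w_0) = -0.622734, f(w_1) = 0.439494
w_2 = 0.384000 - (0.439494)·(0.384000 - 0.949000)/(0.439494 - (-0.622734)) = 0.617767; f(w_2) = 0.030610

0.61777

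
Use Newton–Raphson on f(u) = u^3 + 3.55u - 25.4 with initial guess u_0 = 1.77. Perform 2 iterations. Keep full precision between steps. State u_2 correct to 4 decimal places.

2.5629

Newton update: u ← u − f(u)/f'(u).
f'(u) = 3u^2 + 3.55
u_0 = 1.770000: f = -13.571267, f' = 12.948700 → u_1 = 1.770000 - (-13.571267)/(12.948700) = 2.818079
u_1 = 2.818079: f = 6.984164, f' = 27.374716 → u_2 = 2.818079 - (6.984164)/(27.374716) = 2.562948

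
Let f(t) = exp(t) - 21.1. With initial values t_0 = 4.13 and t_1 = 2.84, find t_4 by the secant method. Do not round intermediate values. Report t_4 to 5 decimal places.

3.04877

f(t_0) = 41.077923, f(t_1) = -3.984234
t_2 = 2.840000 - (-3.984234)·(2.840000 - 4.130000)/(-3.984234 - (41.077923)) = 2.954057; f(t_2) = -1.916373
t_3 = 2.954057 - (-1.916373)·(2.954057 - 2.840000)/(-1.916373 - (-3.984234)) = 3.059759; f(t_3) = 0.222410
t_4 = 3.059759 - (0.222410)·(3.059759 - 2.954057)/(0.222410 - (-1.916373)) = 3.048767; f(t_4) = -0.010678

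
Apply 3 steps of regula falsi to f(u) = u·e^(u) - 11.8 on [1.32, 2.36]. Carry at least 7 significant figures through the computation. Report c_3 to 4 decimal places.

f(1.320000) = -6.858684, f(2.360000) = 13.194645
step 1: c = 1.675703, f(c) = -2.847472 < 0 → new bracket [1.675703, 2.360000]
step 2: c = 1.797166, f(c) = -0.958554 < 0 → new bracket [1.797166, 2.360000]
step 3: c = 1.835285, f(c) = -0.298421 < 0 → new bracket [1.835285, 2.360000]

1.8353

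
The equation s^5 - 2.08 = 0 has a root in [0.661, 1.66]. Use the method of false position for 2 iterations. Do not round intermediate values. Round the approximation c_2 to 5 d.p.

f(0.661000) = -1.953815, f(1.660000) = 10.524930
step 1: c = 0.817415, f(c) = -1.715067 < 0 → new bracket [0.817415, 1.660000]
step 2: c = 0.935478, f(c) = -1.363580 < 0 → new bracket [0.935478, 1.660000]

0.93548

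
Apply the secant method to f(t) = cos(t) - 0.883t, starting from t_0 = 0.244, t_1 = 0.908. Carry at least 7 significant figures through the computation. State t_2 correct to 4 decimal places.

0.7765

Secant update: t_(k+1) = t_k − f(t_k)·(t_k − t_(k-1))/(f(t_k) − f(t_(k-1))).
f(t_0) = 0.754927, f(t_1) = -0.186440
t_2 = 0.908000 - (-0.186440)·(0.908000 - 0.244000)/(-0.186440 - (0.754927)) = 0.776493; f(t_2) = 0.027732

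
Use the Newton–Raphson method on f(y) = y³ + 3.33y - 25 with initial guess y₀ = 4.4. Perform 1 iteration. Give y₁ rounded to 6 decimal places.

f'(y) = 3y² + 3.33
y_0 = 4.400000: f = 74.836000, f' = 61.410000 → y_1 = 4.400000 - (74.836000)/(61.410000) = 3.181371

3.181371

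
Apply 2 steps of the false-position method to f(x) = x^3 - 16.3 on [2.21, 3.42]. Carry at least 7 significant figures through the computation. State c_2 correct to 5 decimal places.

False-position update: c = (a·f(b) − b·f(a))/(f(b) − f(a)); replace the endpoint whose sign matches f(c).
f(2.210000) = -5.506139, f(3.420000) = 23.701688
step 1: c = 2.438104, f(c) = -1.807050 < 0 → new bracket [2.438104, 3.420000]
step 2: c = 2.507662, f(c) = -0.530894 < 0 → new bracket [2.507662, 3.420000]

2.50766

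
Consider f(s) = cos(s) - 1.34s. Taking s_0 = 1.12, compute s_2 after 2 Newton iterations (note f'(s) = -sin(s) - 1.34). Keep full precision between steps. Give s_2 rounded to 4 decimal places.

Newton update: s ← s − f(s)/f'(s).
s_0 = 1.120000: f = -1.065118, f' = -2.240100 → s_1 = 1.120000 - (-1.065118)/(-2.240100) = 0.644522
s_1 = 0.644522: f = -0.064273, f' = -1.940817 → s_2 = 0.644522 - (-0.064273)/(-1.940817) = 0.611406

0.6114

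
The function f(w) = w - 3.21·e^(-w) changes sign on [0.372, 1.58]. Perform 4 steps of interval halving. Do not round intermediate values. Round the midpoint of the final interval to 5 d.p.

f(0.372000) = -1.840827, f(1.580000) = 0.918820 (opposite signs)
step 1: m = 0.976000, f(m) = -0.233577 < 0 → root in [0.976000, 1.580000]
step 2: m = 1.278000, f(m) = 0.383713 > 0 → root in [0.976000, 1.278000]
step 3: m = 1.127000, f(m) = 0.086948 > 0 → root in [0.976000, 1.127000]
step 4: m = 1.051500, f(m) = -0.070116 < 0 → root in [1.051500, 1.127000]
Midpoint of [1.051500, 1.127000] = 1.089250

1.08925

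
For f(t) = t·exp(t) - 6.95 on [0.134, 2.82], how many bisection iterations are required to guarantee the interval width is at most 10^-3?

Initial width b − a = 2.82 − 0.134 = 2.686000.
After n steps the width is (b−a)/2^n; need (b−a)/2^n ≤ 10^-3.
So n ≥ log₂(2.686000/10^-3) = log₂(2686.0000) ≈ 11.3912.
Hence n = 12.

12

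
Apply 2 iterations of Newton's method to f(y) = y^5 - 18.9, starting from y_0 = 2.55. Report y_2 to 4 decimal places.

f'(y) = 5y^4
y_0 = 2.550000: f = 88.920391, f' = 211.412531 → y_1 = 2.550000 - (88.920391)/(211.412531) = 2.129399
y_1 = 2.129399: f = 24.880921, f' = 102.801138 → y_2 = 2.129399 - (24.880921)/(102.801138) = 1.887369

1.8874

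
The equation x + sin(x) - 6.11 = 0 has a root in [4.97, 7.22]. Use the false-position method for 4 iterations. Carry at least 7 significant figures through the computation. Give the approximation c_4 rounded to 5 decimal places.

False-position update: c = (a·f(b) − b·f(a))/(f(b) − f(a)); replace the endpoint whose sign matches f(c).
f(4.970000) = -2.107001, f(7.220000) = 1.915675
step 1: c = 6.148507, f(c) = -0.095764 < 0 → new bracket [6.148507, 7.220000]
step 2: c = 6.199521, f(c) = 0.005954 > 0 → new bracket [6.148507, 6.199521]
step 3: c = 6.196535, f(c) = -0.000007 < 0 → new bracket [6.196535, 6.199521]
step 4: c = 6.196538, f(c) = -0.000000 < 0 → new bracket [6.196538, 6.199521]

6.19654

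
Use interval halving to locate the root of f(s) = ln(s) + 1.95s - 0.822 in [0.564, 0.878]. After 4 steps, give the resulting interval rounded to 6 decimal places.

f(0.564000) = -0.294901, f(0.878000) = 0.759991 (opposite signs)
step 1: m = 0.721000, f(m) = 0.256834 > 0 → root in [0.564000, 0.721000]
step 2: m = 0.642500, f(m) = -0.011513 < 0 → root in [0.642500, 0.721000]
step 3: m = 0.681750, f(m) = 0.124320 > 0 → root in [0.642500, 0.681750]
step 4: m = 0.662125, f(m) = 0.056843 > 0 → root in [0.642500, 0.662125]

[0.642500, 0.662125]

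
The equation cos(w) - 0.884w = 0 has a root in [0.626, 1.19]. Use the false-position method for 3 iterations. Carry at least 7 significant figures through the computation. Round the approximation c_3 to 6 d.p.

0.793376

False-position update: c = (a·f(b) − b·f(a))/(f(b) − f(a)); replace the endpoint whose sign matches f(c).
f(0.626000) = 0.256994, f(1.190000) = -0.680300
step 1: c = 0.780641, f(c) = 0.020375 > 0 → new bracket [0.780641, 1.190000]
step 2: c = 0.792545, f(c) = 0.001425 > 0 → new bracket [0.792545, 1.190000]
step 3: c = 0.793376, f(c) = 0.000099 > 0 → new bracket [0.793376, 1.190000]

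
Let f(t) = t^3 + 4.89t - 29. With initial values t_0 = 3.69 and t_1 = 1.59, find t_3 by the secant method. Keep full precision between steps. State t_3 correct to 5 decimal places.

2.66977

f(t_0) = 39.287509, f(t_1) = -17.205221
t_2 = 1.590000 - (-17.205221)·(1.590000 - 3.690000)/(-17.205221 - (39.287509)) = 2.229568; f(t_2) = -7.014281
t_3 = 2.229568 - (-7.014281)·(2.229568 - 1.590000)/(-7.014281 - (-17.205221)) = 2.669774; f(t_3) = 3.084535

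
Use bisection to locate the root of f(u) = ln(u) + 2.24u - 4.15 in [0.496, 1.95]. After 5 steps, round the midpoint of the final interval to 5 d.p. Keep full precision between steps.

f(0.496000) = -3.740139, f(1.950000) = 0.885829 (opposite signs)
step 1: m = 1.223000, f(m) = -1.209173 < 0 → root in [1.223000, 1.950000]
step 2: m = 1.586500, f(m) = -0.134710 < 0 → root in [1.586500, 1.950000]
step 3: m = 1.768250, f(m) = 0.380870 > 0 → root in [1.586500, 1.768250]
step 4: m = 1.677375, f(m) = 0.124550 > 0 → root in [1.586500, 1.677375]
step 5: m = 1.631938, f(m) = -0.004692 < 0 → root in [1.631938, 1.677375]
Midpoint of [1.631938, 1.677375] = 1.654656

1.65466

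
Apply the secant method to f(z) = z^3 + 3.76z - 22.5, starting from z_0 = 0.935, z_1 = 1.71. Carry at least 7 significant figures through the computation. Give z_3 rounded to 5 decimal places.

f(z_0) = -18.167000, f(z_1) = -11.070189
z_2 = 1.710000 - (-11.070189)·(1.710000 - 0.935000)/(-11.070189 - (-18.167000)) = 2.918909; f(z_2) = 13.344282
z_3 = 2.918909 - (13.344282)·(2.918909 - 1.710000)/(13.344282 - (-11.070189)) = 2.258152; f(z_3) = -2.494460

2.25815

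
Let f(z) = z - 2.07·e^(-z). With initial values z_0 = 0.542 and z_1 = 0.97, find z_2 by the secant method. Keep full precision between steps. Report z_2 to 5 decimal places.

0.87639

f(z_0) = -0.661879, f(z_1) = 0.185298
z_2 = 0.970000 - (0.185298)·(0.970000 - 0.542000)/(0.185298 - (-0.661879)) = 0.876386; f(z_2) = 0.014677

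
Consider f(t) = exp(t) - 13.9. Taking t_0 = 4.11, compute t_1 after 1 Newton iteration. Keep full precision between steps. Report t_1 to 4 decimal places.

f'(t) = exp(t)
t_0 = 4.110000: f = 47.046718, f' = 60.946718 → t_1 = 4.110000 - (47.046718)/(60.946718) = 3.338068

3.3381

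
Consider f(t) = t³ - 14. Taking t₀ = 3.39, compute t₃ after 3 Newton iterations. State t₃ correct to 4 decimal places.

2.4104

f'(t) = 3t²
t_0 = 3.390000: f = 24.958219, f' = 34.476300 → t_1 = 3.390000 - (24.958219)/(34.476300) = 2.666076
t_1 = 2.666076: f = 4.950366, f' = 21.323885 → t_2 = 2.666076 - (4.950366)/(21.323885) = 2.433925
t_2 = 2.433925: f = 0.418546, f' = 17.771970 → t_3 = 2.433925 - (0.418546)/(17.771970) = 2.410374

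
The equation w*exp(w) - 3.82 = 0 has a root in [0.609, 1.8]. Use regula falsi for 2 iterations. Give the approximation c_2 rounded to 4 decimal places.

f(0.609000) = -2.700298, f(1.800000) = 7.069365
step 1: c = 0.938188, f(c) = -1.422605 < 0 → new bracket [0.938188, 1.800000]
step 2: c = 1.082562, f(c) = -0.624026 < 0 → new bracket [1.082562, 1.800000]

1.0826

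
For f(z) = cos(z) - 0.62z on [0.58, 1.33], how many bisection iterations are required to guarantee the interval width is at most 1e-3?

10

Initial width b − a = 1.33 − 0.58 = 0.750000.
After n steps the width is (b−a)/2^n; need (b−a)/2^n ≤ 1e-3.
So n ≥ log₂(0.750000/1e-3) = log₂(750.0000) ≈ 9.5507.
Hence n = 10.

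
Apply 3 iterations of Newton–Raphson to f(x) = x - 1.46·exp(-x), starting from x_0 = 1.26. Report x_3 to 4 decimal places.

Newton update: x ← x − f(x)/f'(x).
f'(x) = 1 + 1.46·exp(-x)
x_0 = 1.260000: f = 0.845865, f' = 1.414135 → x_1 = 1.260000 - (0.845865)/(1.414135) = 0.661850
x_1 = 0.661850: f = -0.091359, f' = 1.753208 → x_2 = 0.661850 - (-0.091359)/(1.753208) = 0.713959
x_2 = 0.713959: f = -0.001005, f' = 1.714964 → x_3 = 0.713959 - (-0.001005)/(1.714964) = 0.714545

0.7145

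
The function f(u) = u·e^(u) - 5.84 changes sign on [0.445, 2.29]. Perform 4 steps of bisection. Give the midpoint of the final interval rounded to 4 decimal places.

f(0.445000) = -5.145582, f(2.290000) = 16.773607 (opposite signs)
step 1: m = 1.367500, f(m) = -0.471845 < 0 → root in [1.367500, 2.290000]
step 2: m = 1.828750, f(m) = 5.545979 > 0 → root in [1.367500, 1.828750]
step 3: m = 1.598125, f(m) = 2.060737 > 0 → root in [1.367500, 1.598125]
step 4: m = 1.482813, f(m) = 0.692261 > 0 → root in [1.367500, 1.482813]
Midpoint of [1.367500, 1.482813] = 1.425156

1.4252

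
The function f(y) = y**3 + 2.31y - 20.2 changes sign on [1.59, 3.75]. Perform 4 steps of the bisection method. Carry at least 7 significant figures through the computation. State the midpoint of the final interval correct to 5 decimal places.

f(1.590000) = -12.507421, f(3.750000) = 41.196875 (opposite signs)
step 1: m = 2.670000, f(m) = 5.001863 > 0 → root in [1.590000, 2.670000]
step 2: m = 2.130000, f(m) = -5.616103 < 0 → root in [2.130000, 2.670000]
step 3: m = 2.400000, f(m) = -0.832000 < 0 → root in [2.400000, 2.670000]
step 4: m = 2.535000, f(m) = 1.946330 > 0 → root in [2.400000, 2.535000]
Midpoint of [2.400000, 2.535000] = 2.467500

2.46750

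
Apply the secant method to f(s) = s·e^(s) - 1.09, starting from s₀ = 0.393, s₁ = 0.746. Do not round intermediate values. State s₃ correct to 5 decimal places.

0.59602

f(s_0) = -0.507803, f(s_1) = 0.482978
s_2 = 0.746000 - (0.482978)·(0.746000 - 0.393000)/(0.482978 - (-0.507803)) = 0.573922; f(s_2) = -0.071163
s_3 = 0.573922 - (-0.071163)·(0.573922 - 0.746000)/(-0.071163 - (0.482978)) = 0.596021; f(s_3) = -0.008292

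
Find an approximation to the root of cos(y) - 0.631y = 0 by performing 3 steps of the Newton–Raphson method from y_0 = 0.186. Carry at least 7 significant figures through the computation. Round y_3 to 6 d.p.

0.937700

f'(y) = -sin(y) - 0.631
y_0 = 0.186000: f = 0.865386, f' = -0.815929 → y_1 = 0.186000 - (0.865386)/(-0.815929) = 1.246614
y_1 = 1.246614: f = -0.468079, f' = -1.578911 → y_2 = 1.246614 - (-0.468079)/(-1.578911) = 0.950157
y_2 = 0.950157: f = -0.017993, f' = -1.444507 → y_3 = 0.950157 - (-0.017993)/(-1.444507) = 0.937700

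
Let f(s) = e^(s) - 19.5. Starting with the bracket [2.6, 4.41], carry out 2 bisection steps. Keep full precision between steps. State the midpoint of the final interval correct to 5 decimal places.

f(2.600000) = -6.036262, f(4.410000) = 62.769464 (opposite signs)
step 1: m = 3.505000, f(m) = 13.781444 > 0 → root in [2.600000, 3.505000]
step 2: m = 3.052500, f(m) = 1.668199 > 0 → root in [2.600000, 3.052500]
Midpoint of [2.600000, 3.052500] = 2.826250

2.82625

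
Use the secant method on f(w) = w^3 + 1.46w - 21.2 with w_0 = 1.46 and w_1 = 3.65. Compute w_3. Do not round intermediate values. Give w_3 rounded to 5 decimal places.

2.45760

Secant update: w_(k+1) = w_k − f(w_k)·(w_k − w_(k-1))/(f(w_k) − f(w_(k-1))).
f(w_0) = -15.956264, f(w_1) = 32.756125
w_2 = 3.650000 - (32.756125)·(3.650000 - 1.460000)/(32.756125 - (-15.956264)) = 2.177358; f(w_2) = -7.698448
w_3 = 2.177358 - (-7.698448)·(2.177358 - 3.650000)/(-7.698448 - (32.756125)) = 2.457600; f(w_3) = -2.768504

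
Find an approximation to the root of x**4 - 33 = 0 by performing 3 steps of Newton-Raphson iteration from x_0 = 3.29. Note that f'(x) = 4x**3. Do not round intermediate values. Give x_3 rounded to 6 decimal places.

2.398127

Newton update: x ← x − f(x)/f'(x).
x_0 = 3.290000: f = 84.161141, f' = 142.445156 → x_1 = 3.290000 - (84.161141)/(142.445156) = 2.699168
x_1 = 2.699168: f = 20.078634, f' = 78.659249 → x_2 = 2.699168 - (20.078634)/(78.659249) = 2.443907
x_2 = 2.443907: f = 2.672933, f' = 58.386724 → x_3 = 2.443907 - (2.672933)/(58.386724) = 2.398127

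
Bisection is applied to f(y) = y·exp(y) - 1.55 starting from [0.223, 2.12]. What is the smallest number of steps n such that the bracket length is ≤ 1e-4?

15

Initial width b − a = 2.12 − 0.223 = 1.897000.
After n steps the width is (b−a)/2^n; need (b−a)/2^n ≤ 1e-4.
So n ≥ log₂(1.897000/1e-4) = log₂(18970.0000) ≈ 14.2114.
Hence n = 15.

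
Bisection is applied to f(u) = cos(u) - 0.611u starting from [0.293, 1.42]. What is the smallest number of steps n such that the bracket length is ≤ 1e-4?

14

Initial width b − a = 1.42 − 0.293 = 1.127000.
After n steps the width is (b−a)/2^n; need (b−a)/2^n ≤ 1e-4.
So n ≥ log₂(1.127000/1e-4) = log₂(11270.0000) ≈ 13.4602.
Hence n = 14.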